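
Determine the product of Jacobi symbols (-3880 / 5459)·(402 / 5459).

-1

By multiplicativity, (-3880·402 / 5459) = (-3880 / 5459)·(402 / 5459).
First factor (-3880 / 5459):
Reduce the numerator: -3880 ≡ 1579 (mod 5459), so (-3880 / 5459) = (1579 / 5459).
Both 1579 ≡ 3 and 5459 ≡ 3 (mod 4), so reciprocity gives (1579 / 5459) = -(5459 / 1579). Reduce: 5459 ≡ 722 (mod 1579). Now have -(722 / 1579).
Factor out 2: 722 = 2·361. Since 1579 ≡ 3 (mod 8), (2 / 1579) = -1. Now have (361 / 1579).
361 ≡ 1 (mod 4), so quadratic reciprocity gives (361 / 1579) = (1579 / 361). Reduce: 1579 ≡ 135 (mod 361). Now have (135 / 361).
361 ≡ 1 (mod 4), so quadratic reciprocity gives (135 / 361) = (361 / 135). Reduce: 361 ≡ 91 (mod 135). Now have (91 / 135).
Both 91 ≡ 3 and 135 ≡ 3 (mod 4), so reciprocity gives (91 / 135) = -(135 / 91). Reduce: 135 ≡ 44 (mod 91). Now have -(44 / 91).
Factor out 2: 44 = 2^2·11. Since 91 ≡ 3 (mod 8), (2 / 91) = -1, and (2 / 91)^2 = +1. Now have -(11 / 91).
Both 11 ≡ 3 and 91 ≡ 3 (mod 4), so reciprocity gives (11 / 91) = -(91 / 11). Reduce: 91 ≡ 3 (mod 11). Now have (3 / 11).
Both 3 ≡ 3 and 11 ≡ 3 (mod 4), so reciprocity gives (3 / 11) = -(11 / 3). Reduce: 11 ≡ 2 (mod 3). Now have -(2 / 3).
Factor out 2: 2 = 2. Since 3 ≡ 3 (mod 8), (2 / 3) = -1. Now have (1 / 3).
(1 / 3) = 1. Collecting the sign factors: 1.
Second factor (402 / 5459):
Factor out 2: 402 = 2·201. Since 5459 ≡ 3 (mod 8), (2 / 5459) = -1. Now have -(201 / 5459).
201 ≡ 1 (mod 4), so quadratic reciprocity gives (201 / 5459) = (5459 / 201). Reduce: 5459 ≡ 32 (mod 201). Now have -(32 / 201).
Factor out 2: 32 = 2^5. Since 201 ≡ 1 (mod 8), (2 / 201) = +1, and (2 / 201)^5 = +1. Now have -(1 / 201).
(1 / 201) = 1. Collecting the sign factors: -1.
Product: (1)·(-1) = -1.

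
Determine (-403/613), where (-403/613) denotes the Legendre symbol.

1

Pull out -1: (-403/613) = (-1/613)·(403/613). Since 613 ≡ 1 (mod 4), (-1/613) = +1. Now have (403/613).
613 ≡ 1 (mod 4), so quadratic reciprocity gives (403/613) = (613/403). Reduce: 613 ≡ 210 (mod 403). Now have (210/403).
Factor out 2: 210 = 2·105. Since 403 ≡ 3 (mod 8), (2/403) = -1. Now have -(105/403).
105 ≡ 1 (mod 4), so quadratic reciprocity gives (105/403) = (403/105). Reduce: 403 ≡ 88 (mod 105). Now have -(88/105).
Factor out 2: 88 = 2^3·11. Since 105 ≡ 1 (mod 8), (2/105) = +1, and (2/105)^3 = +1. Now have -(11/105).
105 ≡ 1 (mod 4), so quadratic reciprocity gives (11/105) = (105/11). Reduce: 105 ≡ 6 (mod 11). Now have -(6/11).
Factor out 2: 6 = 2·3. Since 11 ≡ 3 (mod 8), (2/11) = -1. Now have (3/11).
Both 3 ≡ 3 and 11 ≡ 3 (mod 4), so reciprocity gives (3/11) = -(11/3). Reduce: 11 ≡ 2 (mod 3). Now have -(2/3).
Factor out 2: 2 = 2. Since 3 ≡ 3 (mod 8), (2/3) = -1. Now have (1/3).
(1/3) = 1. Collecting the sign factors: 1.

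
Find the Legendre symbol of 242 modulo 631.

Factor out 2: 242 = 2·121. Since 631 ≡ 7 (mod 8), (2 / 631) = +1. Now have (121 / 631).
121 ≡ 1 (mod 4), so quadratic reciprocity gives (121 / 631) = (631 / 121). Reduce: 631 ≡ 26 (mod 121). Now have (26 / 121).
Factor out 2: 26 = 2·13. Since 121 ≡ 1 (mod 8), (2 / 121) = +1. Now have (13 / 121).
13 ≡ 1 (mod 4), so quadratic reciprocity gives (13 / 121) = (121 / 13). Reduce: 121 ≡ 4 (mod 13). Now have (4 / 13).
Factor out 2: 4 = 2^2. Since 13 ≡ 5 (mod 8), (2 / 13) = -1, and (2 / 13)^2 = +1. Now have (1 / 13).
(1 / 13) = 1. Collecting the sign factors: 1.

1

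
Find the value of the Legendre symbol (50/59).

(50/59)
  = -(25/59)    [59 ≡ 3 mod 8 ⇒ (2/59) = -1]
  = -(59/25)    [QR: 25 ≡ 1 mod 4, sign kept]
  = -(9/25)    [59 ≡ 9 mod 25]
  = -(25/9)    [QR: 9 ≡ 1 mod 4, sign kept]
  = -(7/9)    [25 ≡ 7 mod 9]
  = -(9/7)    [QR: 9 ≡ 1 mod 4, sign kept]
  = -(2/7)    [9 ≡ 2 mod 7]
  = -(1/7)    [7 ≡ 7 mod 8 ⇒ (2/7) = +1]
  = -1    [(1/7) = 1]

-1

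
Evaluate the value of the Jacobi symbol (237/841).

(237/841)
  = (841/237)    [QR: 237 ≡ 1 mod 4, sign kept]
  = (130/237)    [841 ≡ 130 mod 237]
  = -(65/237)    [237 ≡ 5 mod 8 ⇒ (2/237) = -1]
  = -(237/65)    [QR: 65 ≡ 1 mod 4, sign kept]
  = -(42/65)    [237 ≡ 42 mod 65]
  = -(21/65)    [65 ≡ 1 mod 8 ⇒ (2/65) = +1]
  = -(65/21)    [QR: 21 ≡ 1 mod 4, sign kept]
  = -(2/21)    [65 ≡ 2 mod 21]
  = (1/21)    [21 ≡ 5 mod 8 ⇒ (2/21) = -1]
  = 1    [(1/21) = 1]

1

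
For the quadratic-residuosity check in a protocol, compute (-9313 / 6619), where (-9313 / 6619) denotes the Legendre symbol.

(-9313 / 6619)
  = (3925 / 6619)    [-9313 ≡ 3925 mod 6619]
  = (6619 / 3925)    [QR: 3925 ≡ 1 mod 4, sign kept]
  = (2694 / 3925)    [6619 ≡ 2694 mod 3925]
  = -(1347 / 3925)    [3925 ≡ 5 mod 8 ⇒ (2 / 3925) = -1]
  = -(3925 / 1347)    [QR: 3925 ≡ 1 mod 4, sign kept]
  = -(1231 / 1347)    [3925 ≡ 1231 mod 1347]
  = (1347 / 1231)    [QR: both ≡ 3 mod 4, sign flips]
  = (116 / 1231)    [1347 ≡ 116 mod 1231]
  = (29 / 1231)    [1231 ≡ 7 mod 8 ⇒ (2 / 1231)^2 = +1]
  = (1231 / 29)    [QR: 29 ≡ 1 mod 4, sign kept]
  = (13 / 29)    [1231 ≡ 13 mod 29]
  = (29 / 13)    [QR: 13 ≡ 1 mod 4, sign kept]
  = (3 / 13)    [29 ≡ 3 mod 13]
  = (13 / 3)    [QR: 13 ≡ 1 mod 4, sign kept]
  = (1 / 3)    [13 ≡ 1 mod 3]
  = 1    [(1 / 3) = 1]

1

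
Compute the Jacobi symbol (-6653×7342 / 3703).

-1

By multiplicativity, (-6653·7342 / 3703) = (-6653 / 3703)·(7342 / 3703).
First factor (-6653 / 3703):
(-6653 / 3703)
  = (753 / 3703)    [-6653 ≡ 753 mod 3703]
  = (3703 / 753)    [QR: 753 ≡ 1 mod 4, sign kept]
  = (691 / 753)    [3703 ≡ 691 mod 753]
  = (753 / 691)    [QR: 753 ≡ 1 mod 4, sign kept]
  = (62 / 691)    [753 ≡ 62 mod 691]
  = -(31 / 691)    [691 ≡ 3 mod 8 ⇒ (2 / 691) = -1]
  = (691 / 31)    [QR: both ≡ 3 mod 4, sign flips]
  = (9 / 31)    [691 ≡ 9 mod 31]
  = (31 / 9)    [QR: 9 ≡ 1 mod 4, sign kept]
  = (4 / 9)    [31 ≡ 4 mod 9]
  = (1 / 9)    [9 ≡ 1 mod 8 ⇒ (2 / 9)^2 = +1]
  = 1    [(1 / 9) = 1]
Second factor (7342 / 3703):
(7342 / 3703)
  = (3639 / 3703)    [7342 ≡ 3639 mod 3703]
  = -(3703 / 3639)    [QR: both ≡ 3 mod 4, sign flips]
  = -(64 / 3639)    [3703 ≡ 64 mod 3639]
  = -(1 / 3639)    [3639 ≡ 7 mod 8 ⇒ (2 / 3639)^6 = +1]
  = -1    [(1 / 3639) = 1]
Product: (1)·(-1) = -1.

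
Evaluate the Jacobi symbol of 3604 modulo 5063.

-1

(3604|5063)
  = (901|5063)    [5063 ≡ 7 mod 8 ⇒ (2|5063)^2 = +1]
  = (5063|901)    [QR: 901 ≡ 1 mod 4, sign kept]
  = (558|901)    [5063 ≡ 558 mod 901]
  = -(279|901)    [901 ≡ 5 mod 8 ⇒ (2|901) = -1]
  = -(901|279)    [QR: 901 ≡ 1 mod 4, sign kept]
  = -(64|279)    [901 ≡ 64 mod 279]
  = -(1|279)    [279 ≡ 7 mod 8 ⇒ (2|279)^6 = +1]
  = -1    [(1|279) = 1]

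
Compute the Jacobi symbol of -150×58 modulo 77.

By multiplicativity, (-150·58/77) = (-150/77)·(58/77).
First factor (-150/77):
(-150/77)
  = (150/77)    [77 ≡ 1 mod 4 ⇒ (-1/77) = +1]
  = (73/77)    [150 ≡ 73 mod 77]
  = (77/73)    [QR: 73 ≡ 1 mod 4, sign kept]
  = (4/73)    [77 ≡ 4 mod 73]
  = (1/73)    [73 ≡ 1 mod 8 ⇒ (2/73)^2 = +1]
  = 1    [(1/73) = 1]
Second factor (58/77):
(58/77)
  = -(29/77)    [77 ≡ 5 mod 8 ⇒ (2/77) = -1]
  = -(77/29)    [QR: 29 ≡ 1 mod 4, sign kept]
  = -(19/29)    [77 ≡ 19 mod 29]
  = -(29/19)    [QR: 29 ≡ 1 mod 4, sign kept]
  = -(10/19)    [29 ≡ 10 mod 19]
  = (5/19)    [19 ≡ 3 mod 8 ⇒ (2/19) = -1]
  = (19/5)    [QR: 5 ≡ 1 mod 4, sign kept]
  = (4/5)    [19 ≡ 4 mod 5]
  = (1/5)    [5 ≡ 5 mod 8 ⇒ (2/5)^2 = +1]
  = 1    [(1/5) = 1]
Product: (1)·(1) = 1.

1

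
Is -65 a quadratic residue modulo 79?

no

(-65|79)
  = -(65|79)    [79 ≡ 3 mod 4 ⇒ (-1|79) = -1]
  = -(79|65)    [QR: 65 ≡ 1 mod 4, sign kept]
  = -(14|65)    [79 ≡ 14 mod 65]
  = -(7|65)    [65 ≡ 1 mod 8 ⇒ (2|65) = +1]
  = -(65|7)    [QR: 65 ≡ 1 mod 4, sign kept]
  = -(2|7)    [65 ≡ 2 mod 7]
  = -(1|7)    [7 ≡ 7 mod 8 ⇒ (2|7) = +1]
  = -1    [(1|7) = 1]
(-65|79) = -1, and 79 is prime, so -65 is not a quadratic residue mod 79.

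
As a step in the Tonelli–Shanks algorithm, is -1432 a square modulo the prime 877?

Reduce the numerator: -1432 ≡ 322 (mod 877), so (-1432|877) = (322|877).
Factor out 2: 322 = 2·161. Since 877 ≡ 5 (mod 8), (2|877) = -1. Now have -(161|877).
161 ≡ 1 (mod 4), so quadratic reciprocity gives (161|877) = (877|161). Reduce: 877 ≡ 72 (mod 161). Now have -(72|161).
Factor out 2: 72 = 2^3·9. Since 161 ≡ 1 (mod 8), (2|161) = +1, and (2|161)^3 = +1. Now have -(9|161).
9 ≡ 1 (mod 4), so quadratic reciprocity gives (9|161) = (161|9). Reduce: 161 ≡ 8 (mod 9). Now have -(8|9).
Factor out 2: 8 = 2^3. Since 9 ≡ 1 (mod 8), (2|9) = +1, and (2|9)^3 = +1. Now have -(1|9).
(1|9) = 1. Collecting the sign factors: -1.
The Legendre symbol is -1, so x^2 ≡ -1432 (mod 877) has no solution.

no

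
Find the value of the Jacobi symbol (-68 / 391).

Pull out -1: (-68 / 391) = (-1 / 391)·(68 / 391). Since 391 ≡ 3 (mod 4), (-1 / 391) = -1. Now have -(68 / 391).
Factor out 2: 68 = 2^2·17. Since 391 ≡ 7 (mod 8), (2 / 391) = +1, and (2 / 391)^2 = +1. Now have -(17 / 391).
17 ≡ 1 (mod 4), so quadratic reciprocity gives (17 / 391) = (391 / 17). Reduce: 391 ≡ 0 (mod 17). Now have -(0 / 17).
The numerator is now 0 with denominator 17 > 1: the symbol is 0.

0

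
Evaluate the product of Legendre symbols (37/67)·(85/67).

By multiplicativity, (37·85/67) = (37/67)·(85/67).
First factor (37/67):
(37/67)
  = (67/37)    [QR: 37 ≡ 1 mod 4, sign kept]
  = (30/37)    [67 ≡ 30 mod 37]
  = -(15/37)    [37 ≡ 5 mod 8 ⇒ (2/37) = -1]
  = -(37/15)    [QR: 37 ≡ 1 mod 4, sign kept]
  = -(7/15)    [37 ≡ 7 mod 15]
  = (15/7)    [QR: both ≡ 3 mod 4, sign flips]
  = (1/7)    [15 ≡ 1 mod 7]
  = 1    [(1/7) = 1]
Second factor (85/67):
(85/67)
  = (18/67)    [85 ≡ 18 mod 67]
  = -(9/67)    [67 ≡ 3 mod 8 ⇒ (2/67) = -1]
  = -(67/9)    [QR: 9 ≡ 1 mod 4, sign kept]
  = -(4/9)    [67 ≡ 4 mod 9]
  = -(1/9)    [9 ≡ 1 mod 8 ⇒ (2/9)^2 = +1]
  = -1    [(1/9) = 1]
Product: (1)·(-1) = -1.

-1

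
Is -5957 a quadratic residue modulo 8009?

yes

Pull out -1: (-5957/8009) = (-1/8009)·(5957/8009). Since 8009 ≡ 1 (mod 4), (-1/8009) = +1. Now have (5957/8009).
5957 ≡ 1 (mod 4), so quadratic reciprocity gives (5957/8009) = (8009/5957). Reduce: 8009 ≡ 2052 (mod 5957). Now have (2052/5957).
Factor out 2: 2052 = 2^2·513. Since 5957 ≡ 5 (mod 8), (2/5957) = -1, and (2/5957)^2 = +1. Now have (513/5957).
513 ≡ 1 (mod 4), so quadratic reciprocity gives (513/5957) = (5957/513). Reduce: 5957 ≡ 314 (mod 513). Now have (314/513).
Factor out 2: 314 = 2·157. Since 513 ≡ 1 (mod 8), (2/513) = +1. Now have (157/513).
157 ≡ 1 (mod 4), so quadratic reciprocity gives (157/513) = (513/157). Reduce: 513 ≡ 42 (mod 157). Now have (42/157).
Factor out 2: 42 = 2·21. Since 157 ≡ 5 (mod 8), (2/157) = -1. Now have -(21/157).
21 ≡ 1 (mod 4), so quadratic reciprocity gives (21/157) = (157/21). Reduce: 157 ≡ 10 (mod 21). Now have -(10/21).
Factor out 2: 10 = 2·5. Since 21 ≡ 5 (mod 8), (2/21) = -1. Now have (5/21).
5 ≡ 1 (mod 4), so quadratic reciprocity gives (5/21) = (21/5). Reduce: 21 ≡ 1 (mod 5). Now have (1/5).
(1/5) = 1. Collecting the sign factors: 1.
The Legendre symbol is 1, so x^2 ≡ -5957 (mod 8009) has solution.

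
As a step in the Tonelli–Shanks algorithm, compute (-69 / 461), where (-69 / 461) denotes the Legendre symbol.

-1

Reduce the numerator: -69 ≡ 392 (mod 461), so (-69 / 461) = (392 / 461).
Factor out 2: 392 = 2^3·49. Since 461 ≡ 5 (mod 8), (2 / 461) = -1, and (2 / 461)^3 = -1. Now have -(49 / 461).
49 ≡ 1 (mod 4), so quadratic reciprocity gives (49 / 461) = (461 / 49). Reduce: 461 ≡ 20 (mod 49). Now have -(20 / 49).
Factor out 2: 20 = 2^2·5. Since 49 ≡ 1 (mod 8), (2 / 49) = +1, and (2 / 49)^2 = +1. Now have -(5 / 49).
5 ≡ 1 (mod 4), so quadratic reciprocity gives (5 / 49) = (49 / 5). Reduce: 49 ≡ 4 (mod 5). Now have -(4 / 5).
Factor out 2: 4 = 2^2. Since 5 ≡ 5 (mod 8), (2 / 5) = -1, and (2 / 5)^2 = +1. Now have -(1 / 5).
(1 / 5) = 1. Collecting the sign factors: -1.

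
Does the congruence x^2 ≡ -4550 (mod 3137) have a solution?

Reduce the numerator: -4550 ≡ 1724 (mod 3137), so (-4550/3137) = (1724/3137).
Factor out 2: 1724 = 2^2·431. Since 3137 ≡ 1 (mod 8), (2/3137) = +1, and (2/3137)^2 = +1. Now have (431/3137).
3137 ≡ 1 (mod 4), so quadratic reciprocity gives (431/3137) = (3137/431). Reduce: 3137 ≡ 120 (mod 431). Now have (120/431).
Factor out 2: 120 = 2^3·15. Since 431 ≡ 7 (mod 8), (2/431) = +1, and (2/431)^3 = +1. Now have (15/431).
Both 15 ≡ 3 and 431 ≡ 3 (mod 4), so reciprocity gives (15/431) = -(431/15). Reduce: 431 ≡ 11 (mod 15). Now have -(11/15).
Both 11 ≡ 3 and 15 ≡ 3 (mod 4), so reciprocity gives (11/15) = -(15/11). Reduce: 15 ≡ 4 (mod 11). Now have (4/11).
Factor out 2: 4 = 2^2. Since 11 ≡ 3 (mod 8), (2/11) = -1, and (2/11)^2 = +1. Now have (1/11).
(1/11) = 1. Collecting the sign factors: 1.
(-4550/3137) = 1, and 3137 is prime, so -4550 is a quadratic residue mod 3137.

yes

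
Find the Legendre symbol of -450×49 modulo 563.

By multiplicativity, (-450·49/563) = (-450/563)·(49/563).
First factor (-450/563):
Reduce the numerator: -450 ≡ 113 (mod 563), so (-450/563) = (113/563).
113 ≡ 1 (mod 4), so quadratic reciprocity gives (113/563) = (563/113). Reduce: 563 ≡ 111 (mod 113). Now have (111/113).
113 ≡ 1 (mod 4), so quadratic reciprocity gives (111/113) = (113/111). Reduce: 113 ≡ 2 (mod 111). Now have (2/111).
Factor out 2: 2 = 2. Since 111 ≡ 7 (mod 8), (2/111) = +1. Now have (1/111).
(1/111) = 1. Collecting the sign factors: 1.
Second factor (49/563):
49 ≡ 1 (mod 4), so quadratic reciprocity gives (49/563) = (563/49). Reduce: 563 ≡ 24 (mod 49). Now have (24/49).
Factor out 2: 24 = 2^3·3. Since 49 ≡ 1 (mod 8), (2/49) = +1, and (2/49)^3 = +1. Now have (3/49).
49 ≡ 1 (mod 4), so quadratic reciprocity gives (3/49) = (49/3). Reduce: 49 ≡ 1 (mod 3). Now have (1/3).
(1/3) = 1. Collecting the sign factors: 1.
Product: (1)·(1) = 1.

1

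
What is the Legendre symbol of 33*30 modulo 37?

By multiplicativity, (33·30|37) = (33|37)·(30|37).
First factor (33|37):
(33|37)
  = (37|33)    [QR: 33 ≡ 1 mod 4, sign kept]
  = (4|33)    [37 ≡ 4 mod 33]
  = (1|33)    [33 ≡ 1 mod 8 ⇒ (2|33)^2 = +1]
  = 1    [(1|33) = 1]
Second factor (30|37):
(30|37)
  = -(15|37)    [37 ≡ 5 mod 8 ⇒ (2|37) = -1]
  = -(37|15)    [QR: 37 ≡ 1 mod 4, sign kept]
  = -(7|15)    [37 ≡ 7 mod 15]
  = (15|7)    [QR: both ≡ 3 mod 4, sign flips]
  = (1|7)    [15 ≡ 1 mod 7]
  = 1    [(1|7) = 1]
Product: (1)·(1) = 1.

1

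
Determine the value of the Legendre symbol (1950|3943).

Factor out 2: 1950 = 2·975. Since 3943 ≡ 7 (mod 8), (2|3943) = +1. Now have (975|3943).
Both 975 ≡ 3 and 3943 ≡ 3 (mod 4), so reciprocity gives (975|3943) = -(3943|975). Reduce: 3943 ≡ 43 (mod 975). Now have -(43|975).
Both 43 ≡ 3 and 975 ≡ 3 (mod 4), so reciprocity gives (43|975) = -(975|43). Reduce: 975 ≡ 29 (mod 43). Now have (29|43).
29 ≡ 1 (mod 4), so quadratic reciprocity gives (29|43) = (43|29). Reduce: 43 ≡ 14 (mod 29). Now have (14|29).
Factor out 2: 14 = 2·7. Since 29 ≡ 5 (mod 8), (2|29) = -1. Now have -(7|29).
29 ≡ 1 (mod 4), so quadratic reciprocity gives (7|29) = (29|7). Reduce: 29 ≡ 1 (mod 7). Now have -(1|7).
(1|7) = 1. Collecting the sign factors: -1.

-1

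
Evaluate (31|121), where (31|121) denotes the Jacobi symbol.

1

(31|121)
  = (121|31)    [QR: 121 ≡ 1 mod 4, sign kept]
  = (28|31)    [121 ≡ 28 mod 31]
  = (7|31)    [31 ≡ 7 mod 8 ⇒ (2|31)^2 = +1]
  = -(31|7)    [QR: both ≡ 3 mod 4, sign flips]
  = -(3|7)    [31 ≡ 3 mod 7]
  = (7|3)    [QR: both ≡ 3 mod 4, sign flips]
  = (1|3)    [7 ≡ 1 mod 3]
  = 1    [(1|3) = 1]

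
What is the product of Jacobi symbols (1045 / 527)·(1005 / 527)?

1

By multiplicativity, (1045·1005 / 527) = (1045 / 527)·(1005 / 527).
First factor (1045 / 527):
Reduce the numerator: 1045 ≡ 518 (mod 527), so (1045 / 527) = (518 / 527).
Factor out 2: 518 = 2·259. Since 527 ≡ 7 (mod 8), (2 / 527) = +1. Now have (259 / 527).
Both 259 ≡ 3 and 527 ≡ 3 (mod 4), so reciprocity gives (259 / 527) = -(527 / 259). Reduce: 527 ≡ 9 (mod 259). Now have -(9 / 259).
9 ≡ 1 (mod 4), so quadratic reciprocity gives (9 / 259) = (259 / 9). Reduce: 259 ≡ 7 (mod 9). Now have -(7 / 9).
9 ≡ 1 (mod 4), so quadratic reciprocity gives (7 / 9) = (9 / 7). Reduce: 9 ≡ 2 (mod 7). Now have -(2 / 7).
Factor out 2: 2 = 2. Since 7 ≡ 7 (mod 8), (2 / 7) = +1. Now have -(1 / 7).
(1 / 7) = 1. Collecting the sign factors: -1.
Second factor (1005 / 527):
Reduce the numerator: 1005 ≡ 478 (mod 527), so (1005 / 527) = (478 / 527).
Factor out 2: 478 = 2·239. Since 527 ≡ 7 (mod 8), (2 / 527) = +1. Now have (239 / 527).
Both 239 ≡ 3 and 527 ≡ 3 (mod 4), so reciprocity gives (239 / 527) = -(527 / 239). Reduce: 527 ≡ 49 (mod 239). Now have -(49 / 239).
49 ≡ 1 (mod 4), so quadratic reciprocity gives (49 / 239) = (239 / 49). Reduce: 239 ≡ 43 (mod 49). Now have -(43 / 49).
49 ≡ 1 (mod 4), so quadratic reciprocity gives (43 / 49) = (49 / 43). Reduce: 49 ≡ 6 (mod 43). Now have -(6 / 43).
Factor out 2: 6 = 2·3. Since 43 ≡ 3 (mod 8), (2 / 43) = -1. Now have (3 / 43).
Both 3 ≡ 3 and 43 ≡ 3 (mod 4), so reciprocity gives (3 / 43) = -(43 / 3). Reduce: 43 ≡ 1 (mod 3). Now have -(1 / 3).
(1 / 3) = 1. Collecting the sign factors: -1.
Product: (-1)·(-1) = 1.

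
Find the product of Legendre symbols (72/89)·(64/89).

By multiplicativity, (72·64/89) = (72/89)·(64/89).
First factor (72/89):
Factor out 2: 72 = 2^3·9. Since 89 ≡ 1 (mod 8), (2/89) = +1, and (2/89)^3 = +1. Now have (9/89).
9 ≡ 1 (mod 4), so quadratic reciprocity gives (9/89) = (89/9). Reduce: 89 ≡ 8 (mod 9). Now have (8/9).
Factor out 2: 8 = 2^3. Since 9 ≡ 1 (mod 8), (2/9) = +1, and (2/9)^3 = +1. Now have (1/9).
(1/9) = 1. Collecting the sign factors: 1.
Second factor (64/89):
Factor out 2: 64 = 2^6. Since 89 ≡ 1 (mod 8), (2/89) = +1, and (2/89)^6 = +1. Now have (1/89).
(1/89) = 1. Collecting the sign factors: 1.
Product: (1)·(1) = 1.

1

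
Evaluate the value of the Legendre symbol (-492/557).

1

(-492/557)
  = (492/557)    [557 ≡ 1 mod 4 ⇒ (-1/557) = +1]
  = (123/557)    [557 ≡ 5 mod 8 ⇒ (2/557)^2 = +1]
  = (557/123)    [QR: 557 ≡ 1 mod 4, sign kept]
  = (65/123)    [557 ≡ 65 mod 123]
  = (123/65)    [QR: 65 ≡ 1 mod 4, sign kept]
  = (58/65)    [123 ≡ 58 mod 65]
  = (29/65)    [65 ≡ 1 mod 8 ⇒ (2/65) = +1]
  = (65/29)    [QR: 29 ≡ 1 mod 4, sign kept]
  = (7/29)    [65 ≡ 7 mod 29]
  = (29/7)    [QR: 29 ≡ 1 mod 4, sign kept]
  = (1/7)    [29 ≡ 1 mod 7]
  = 1    [(1/7) = 1]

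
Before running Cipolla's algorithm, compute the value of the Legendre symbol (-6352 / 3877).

1

Reduce the numerator: -6352 ≡ 1402 (mod 3877), so (-6352 / 3877) = (1402 / 3877).
Factor out 2: 1402 = 2·701. Since 3877 ≡ 5 (mod 8), (2 / 3877) = -1. Now have -(701 / 3877).
701 ≡ 1 (mod 4), so quadratic reciprocity gives (701 / 3877) = (3877 / 701). Reduce: 3877 ≡ 372 (mod 701). Now have -(372 / 701).
Factor out 2: 372 = 2^2·93. Since 701 ≡ 5 (mod 8), (2 / 701) = -1, and (2 / 701)^2 = +1. Now have -(93 / 701).
93 ≡ 1 (mod 4), so quadratic reciprocity gives (93 / 701) = (701 / 93). Reduce: 701 ≡ 50 (mod 93). Now have -(50 / 93).
Factor out 2: 50 = 2·25. Since 93 ≡ 5 (mod 8), (2 / 93) = -1. Now have (25 / 93).
25 ≡ 1 (mod 4), so quadratic reciprocity gives (25 / 93) = (93 / 25). Reduce: 93 ≡ 18 (mod 25). Now have (18 / 25).
Factor out 2: 18 = 2·9. Since 25 ≡ 1 (mod 8), (2 / 25) = +1. Now have (9 / 25).
9 ≡ 1 (mod 4), so quadratic reciprocity gives (9 / 25) = (25 / 9). Reduce: 25 ≡ 7 (mod 9). Now have (7 / 9).
9 ≡ 1 (mod 4), so quadratic reciprocity gives (7 / 9) = (9 / 7). Reduce: 9 ≡ 2 (mod 7). Now have (2 / 7).
Factor out 2: 2 = 2. Since 7 ≡ 7 (mod 8), (2 / 7) = +1. Now have (1 / 7).
(1 / 7) = 1. Collecting the sign factors: 1.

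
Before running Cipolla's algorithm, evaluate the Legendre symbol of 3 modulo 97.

(3/97)
  = (97/3)    [QR: 97 ≡ 1 mod 4, sign kept]
  = (1/3)    [97 ≡ 1 mod 3]
  = 1    [(1/3) = 1]

1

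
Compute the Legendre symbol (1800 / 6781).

(1800 / 6781)
  = -(225 / 6781)    [6781 ≡ 5 mod 8 ⇒ (2 / 6781)^3 = -1]
  = -(6781 / 225)    [QR: 225 ≡ 1 mod 4, sign kept]
  = -(31 / 225)    [6781 ≡ 31 mod 225]
  = -(225 / 31)    [QR: 225 ≡ 1 mod 4, sign kept]
  = -(8 / 31)    [225 ≡ 8 mod 31]
  = -(1 / 31)    [31 ≡ 7 mod 8 ⇒ (2 / 31)^3 = +1]
  = -1    [(1 / 31) = 1]

-1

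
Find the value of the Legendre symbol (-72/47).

Reduce the numerator: -72 ≡ 22 (mod 47), so (-72/47) = (22/47).
Factor out 2: 22 = 2·11. Since 47 ≡ 7 (mod 8), (2/47) = +1. Now have (11/47).
Both 11 ≡ 3 and 47 ≡ 3 (mod 4), so reciprocity gives (11/47) = -(47/11). Reduce: 47 ≡ 3 (mod 11). Now have -(3/11).
Both 3 ≡ 3 and 11 ≡ 3 (mod 4), so reciprocity gives (3/11) = -(11/3). Reduce: 11 ≡ 2 (mod 3). Now have (2/3).
Factor out 2: 2 = 2. Since 3 ≡ 3 (mod 8), (2/3) = -1. Now have -(1/3).
(1/3) = 1. Collecting the sign factors: -1.

-1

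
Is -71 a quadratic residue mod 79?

Reduce the numerator: -71 ≡ 8 (mod 79), so (-71|79) = (8|79).
Factor out 2: 8 = 2^3. Since 79 ≡ 7 (mod 8), (2|79) = +1, and (2|79)^3 = +1. Now have (1|79).
(1|79) = 1. Collecting the sign factors: 1.
(-71|79) = 1, and 79 is prime, so -71 is a quadratic residue mod 79.

yes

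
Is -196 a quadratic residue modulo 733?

yes

(-196|733)
  = (196|733)    [733 ≡ 1 mod 4 ⇒ (-1|733) = +1]
  = (49|733)    [733 ≡ 5 mod 8 ⇒ (2|733)^2 = +1]
  = (733|49)    [QR: 49 ≡ 1 mod 4, sign kept]
  = (47|49)    [733 ≡ 47 mod 49]
  = (49|47)    [QR: 49 ≡ 1 mod 4, sign kept]
  = (2|47)    [49 ≡ 2 mod 47]
  = (1|47)    [47 ≡ 7 mod 8 ⇒ (2|47) = +1]
  = 1    [(1|47) = 1]
(-196|733) = 1, and 733 is prime, so -196 is a quadratic residue mod 733.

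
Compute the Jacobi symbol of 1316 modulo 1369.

(1316/1369)
  = (329/1369)    [1369 ≡ 1 mod 8 ⇒ (2/1369)^2 = +1]
  = (1369/329)    [QR: 329 ≡ 1 mod 4, sign kept]
  = (53/329)    [1369 ≡ 53 mod 329]
  = (329/53)    [QR: 53 ≡ 1 mod 4, sign kept]
  = (11/53)    [329 ≡ 11 mod 53]
  = (53/11)    [QR: 53 ≡ 1 mod 4, sign kept]
  = (9/11)    [53 ≡ 9 mod 11]
  = (11/9)    [QR: 9 ≡ 1 mod 4, sign kept]
  = (2/9)    [11 ≡ 2 mod 9]
  = (1/9)    [9 ≡ 1 mod 8 ⇒ (2/9) = +1]
  = 1    [(1/9) = 1]

1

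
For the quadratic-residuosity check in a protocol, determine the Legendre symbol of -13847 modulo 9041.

1

Reduce the numerator: -13847 ≡ 4235 (mod 9041), so (-13847 / 9041) = (4235 / 9041).
9041 ≡ 1 (mod 4), so quadratic reciprocity gives (4235 / 9041) = (9041 / 4235). Reduce: 9041 ≡ 571 (mod 4235). Now have (571 / 4235).
Both 571 ≡ 3 and 4235 ≡ 3 (mod 4), so reciprocity gives (571 / 4235) = -(4235 / 571). Reduce: 4235 ≡ 238 (mod 571). Now have -(238 / 571).
Factor out 2: 238 = 2·119. Since 571 ≡ 3 (mod 8), (2 / 571) = -1. Now have (119 / 571).
Both 119 ≡ 3 and 571 ≡ 3 (mod 4), so reciprocity gives (119 / 571) = -(571 / 119). Reduce: 571 ≡ 95 (mod 119). Now have -(95 / 119).
Both 95 ≡ 3 and 119 ≡ 3 (mod 4), so reciprocity gives (95 / 119) = -(119 / 95). Reduce: 119 ≡ 24 (mod 95). Now have (24 / 95).
Factor out 2: 24 = 2^3·3. Since 95 ≡ 7 (mod 8), (2 / 95) = +1, and (2 / 95)^3 = +1. Now have (3 / 95).
Both 3 ≡ 3 and 95 ≡ 3 (mod 4), so reciprocity gives (3 / 95) = -(95 / 3). Reduce: 95 ≡ 2 (mod 3). Now have -(2 / 3).
Factor out 2: 2 = 2. Since 3 ≡ 3 (mod 8), (2 / 3) = -1. Now have (1 / 3).
(1 / 3) = 1. Collecting the sign factors: 1.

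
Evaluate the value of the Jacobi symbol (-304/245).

Pull out -1: (-304/245) = (-1/245)·(304/245). Since 245 ≡ 1 (mod 4), (-1/245) = +1. Now have (304/245).
Reduce the numerator: 304 ≡ 59 (mod 245), so (304/245) = (59/245).
245 ≡ 1 (mod 4), so quadratic reciprocity gives (59/245) = (245/59). Reduce: 245 ≡ 9 (mod 59). Now have (9/59).
9 ≡ 1 (mod 4), so quadratic reciprocity gives (9/59) = (59/9). Reduce: 59 ≡ 5 (mod 9). Now have (5/9).
5 ≡ 1 (mod 4), so quadratic reciprocity gives (5/9) = (9/5). Reduce: 9 ≡ 4 (mod 5). Now have (4/5).
Factor out 2: 4 = 2^2. Since 5 ≡ 5 (mod 8), (2/5) = -1, and (2/5)^2 = +1. Now have (1/5).
(1/5) = 1. Collecting the sign factors: 1.

1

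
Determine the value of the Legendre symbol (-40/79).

Reduce the numerator: -40 ≡ 39 (mod 79), so (-40/79) = (39/79).
Both 39 ≡ 3 and 79 ≡ 3 (mod 4), so reciprocity gives (39/79) = -(79/39). Reduce: 79 ≡ 1 (mod 39). Now have -(1/39).
(1/39) = 1. Collecting the sign factors: -1.

-1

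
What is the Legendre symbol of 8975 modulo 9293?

-1

9293 ≡ 1 (mod 4), so quadratic reciprocity gives (8975|9293) = (9293|8975). Reduce: 9293 ≡ 318 (mod 8975). Now have (318|8975).
Factor out 2: 318 = 2·159. Since 8975 ≡ 7 (mod 8), (2|8975) = +1. Now have (159|8975).
Both 159 ≡ 3 and 8975 ≡ 3 (mod 4), so reciprocity gives (159|8975) = -(8975|159). Reduce: 8975 ≡ 71 (mod 159). Now have -(71|159).
Both 71 ≡ 3 and 159 ≡ 3 (mod 4), so reciprocity gives (71|159) = -(159|71). Reduce: 159 ≡ 17 (mod 71). Now have (17|71).
17 ≡ 1 (mod 4), so quadratic reciprocity gives (17|71) = (71|17). Reduce: 71 ≡ 3 (mod 17). Now have (3|17).
17 ≡ 1 (mod 4), so quadratic reciprocity gives (3|17) = (17|3). Reduce: 17 ≡ 2 (mod 3). Now have (2|3).
Factor out 2: 2 = 2. Since 3 ≡ 3 (mod 8), (2|3) = -1. Now have -(1|3).
(1|3) = 1. Collecting the sign factors: -1.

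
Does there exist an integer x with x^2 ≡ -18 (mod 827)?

(-18|827)
  = -(18|827)    [827 ≡ 3 mod 4 ⇒ (-1|827) = -1]
  = (9|827)    [827 ≡ 3 mod 8 ⇒ (2|827) = -1]
  = (827|9)    [QR: 9 ≡ 1 mod 4, sign kept]
  = (8|9)    [827 ≡ 8 mod 9]
  = (1|9)    [9 ≡ 1 mod 8 ⇒ (2|9)^3 = +1]
  = 1    [(1|9) = 1]
The Legendre symbol is 1, so x^2 ≡ -18 (mod 827) has solution.

yes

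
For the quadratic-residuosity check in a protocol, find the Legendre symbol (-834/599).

-1

(-834/599)
  = -(834/599)    [599 ≡ 3 mod 4 ⇒ (-1/599) = -1]
  = -(235/599)    [834 ≡ 235 mod 599]
  = (599/235)    [QR: both ≡ 3 mod 4, sign flips]
  = (129/235)    [599 ≡ 129 mod 235]
  = (235/129)    [QR: 129 ≡ 1 mod 4, sign kept]
  = (106/129)    [235 ≡ 106 mod 129]
  = (53/129)    [129 ≡ 1 mod 8 ⇒ (2/129) = +1]
  = (129/53)    [QR: 53 ≡ 1 mod 4, sign kept]
  = (23/53)    [129 ≡ 23 mod 53]
  = (53/23)    [QR: 53 ≡ 1 mod 4, sign kept]
  = (7/23)    [53 ≡ 7 mod 23]
  = -(23/7)    [QR: both ≡ 3 mod 4, sign flips]
  = -(2/7)    [23 ≡ 2 mod 7]
  = -(1/7)    [7 ≡ 7 mod 8 ⇒ (2/7) = +1]
  = -1    [(1/7) = 1]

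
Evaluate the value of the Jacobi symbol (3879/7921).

1

(3879/7921)
  = (7921/3879)    [QR: 7921 ≡ 1 mod 4, sign kept]
  = (163/3879)    [7921 ≡ 163 mod 3879]
  = -(3879/163)    [QR: both ≡ 3 mod 4, sign flips]
  = -(130/163)    [3879 ≡ 130 mod 163]
  = (65/163)    [163 ≡ 3 mod 8 ⇒ (2/163) = -1]
  = (163/65)    [QR: 65 ≡ 1 mod 4, sign kept]
  = (33/65)    [163 ≡ 33 mod 65]
  = (65/33)    [QR: 33 ≡ 1 mod 4, sign kept]
  = (32/33)    [65 ≡ 32 mod 33]
  = (1/33)    [33 ≡ 1 mod 8 ⇒ (2/33)^5 = +1]
  = 1    [(1/33) = 1]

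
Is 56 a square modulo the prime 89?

no

(56/89)
  = (7/89)    [89 ≡ 1 mod 8 ⇒ (2/89)^3 = +1]
  = (89/7)    [QR: 89 ≡ 1 mod 4, sign kept]
  = (5/7)    [89 ≡ 5 mod 7]
  = (7/5)    [QR: 5 ≡ 1 mod 4, sign kept]
  = (2/5)    [7 ≡ 2 mod 5]
  = -(1/5)    [5 ≡ 5 mod 8 ⇒ (2/5) = -1]
  = -1    [(1/5) = 1]
(56/89) = -1, and 89 is prime, so 56 is not a quadratic residue mod 89.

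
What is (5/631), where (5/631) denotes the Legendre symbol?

1

(5/631)
  = (631/5)    [QR: 5 ≡ 1 mod 4, sign kept]
  = (1/5)    [631 ≡ 1 mod 5]
  = 1    [(1/5) = 1]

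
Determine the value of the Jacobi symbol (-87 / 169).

Pull out -1: (-87 / 169) = (-1 / 169)·(87 / 169). Since 169 ≡ 1 (mod 4), (-1 / 169) = +1. Now have (87 / 169).
169 ≡ 1 (mod 4), so quadratic reciprocity gives (87 / 169) = (169 / 87). Reduce: 169 ≡ 82 (mod 87). Now have (82 / 87).
Factor out 2: 82 = 2·41. Since 87 ≡ 7 (mod 8), (2 / 87) = +1. Now have (41 / 87).
41 ≡ 1 (mod 4), so quadratic reciprocity gives (41 / 87) = (87 / 41). Reduce: 87 ≡ 5 (mod 41). Now have (5 / 41).
5 ≡ 1 (mod 4), so quadratic reciprocity gives (5 / 41) = (41 / 5). Reduce: 41 ≡ 1 (mod 5). Now have (1 / 5).
(1 / 5) = 1. Collecting the sign factors: 1.

1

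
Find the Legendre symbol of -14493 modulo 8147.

1

Reduce the numerator: -14493 ≡ 1801 (mod 8147), so (-14493/8147) = (1801/8147).
1801 ≡ 1 (mod 4), so quadratic reciprocity gives (1801/8147) = (8147/1801). Reduce: 8147 ≡ 943 (mod 1801). Now have (943/1801).
1801 ≡ 1 (mod 4), so quadratic reciprocity gives (943/1801) = (1801/943). Reduce: 1801 ≡ 858 (mod 943). Now have (858/943).
Factor out 2: 858 = 2·429. Since 943 ≡ 7 (mod 8), (2/943) = +1. Now have (429/943).
429 ≡ 1 (mod 4), so quadratic reciprocity gives (429/943) = (943/429). Reduce: 943 ≡ 85 (mod 429). Now have (85/429).
85 ≡ 1 (mod 4), so quadratic reciprocity gives (85/429) = (429/85). Reduce: 429 ≡ 4 (mod 85). Now have (4/85).
Factor out 2: 4 = 2^2. Since 85 ≡ 5 (mod 8), (2/85) = -1, and (2/85)^2 = +1. Now have (1/85).
(1/85) = 1. Collecting the sign factors: 1.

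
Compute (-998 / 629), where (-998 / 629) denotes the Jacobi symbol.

-1

Reduce the numerator: -998 ≡ 260 (mod 629), so (-998 / 629) = (260 / 629).
Factor out 2: 260 = 2^2·65. Since 629 ≡ 5 (mod 8), (2 / 629) = -1, and (2 / 629)^2 = +1. Now have (65 / 629).
65 ≡ 1 (mod 4), so quadratic reciprocity gives (65 / 629) = (629 / 65). Reduce: 629 ≡ 44 (mod 65). Now have (44 / 65).
Factor out 2: 44 = 2^2·11. Since 65 ≡ 1 (mod 8), (2 / 65) = +1, and (2 / 65)^2 = +1. Now have (11 / 65).
65 ≡ 1 (mod 4), so quadratic reciprocity gives (11 / 65) = (65 / 11). Reduce: 65 ≡ 10 (mod 11). Now have (10 / 11).
Factor out 2: 10 = 2·5. Since 11 ≡ 3 (mod 8), (2 / 11) = -1. Now have -(5 / 11).
5 ≡ 1 (mod 4), so quadratic reciprocity gives (5 / 11) = (11 / 5). Reduce: 11 ≡ 1 (mod 5). Now have -(1 / 5).
(1 / 5) = 1. Collecting the sign factors: -1.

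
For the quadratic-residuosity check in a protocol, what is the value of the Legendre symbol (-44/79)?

-1

Reduce the numerator: -44 ≡ 35 (mod 79), so (-44/79) = (35/79).
Both 35 ≡ 3 and 79 ≡ 3 (mod 4), so reciprocity gives (35/79) = -(79/35). Reduce: 79 ≡ 9 (mod 35). Now have -(9/35).
9 ≡ 1 (mod 4), so quadratic reciprocity gives (9/35) = (35/9). Reduce: 35 ≡ 8 (mod 9). Now have -(8/9).
Factor out 2: 8 = 2^3. Since 9 ≡ 1 (mod 8), (2/9) = +1, and (2/9)^3 = +1. Now have -(1/9).
(1/9) = 1. Collecting the sign factors: -1.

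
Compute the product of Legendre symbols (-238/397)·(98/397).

By multiplicativity, (-238·98/397) = (-238/397)·(98/397).
First factor (-238/397):
Pull out -1: (-238/397) = (-1/397)·(238/397). Since 397 ≡ 1 (mod 4), (-1/397) = +1. Now have (238/397).
Factor out 2: 238 = 2·119. Since 397 ≡ 5 (mod 8), (2/397) = -1. Now have -(119/397).
397 ≡ 1 (mod 4), so quadratic reciprocity gives (119/397) = (397/119). Reduce: 397 ≡ 40 (mod 119). Now have -(40/119).
Factor out 2: 40 = 2^3·5. Since 119 ≡ 7 (mod 8), (2/119) = +1, and (2/119)^3 = +1. Now have -(5/119).
5 ≡ 1 (mod 4), so quadratic reciprocity gives (5/119) = (119/5). Reduce: 119 ≡ 4 (mod 5). Now have -(4/5).
Factor out 2: 4 = 2^2. Since 5 ≡ 5 (mod 8), (2/5) = -1, and (2/5)^2 = +1. Now have -(1/5).
(1/5) = 1. Collecting the sign factors: -1.
Second factor (98/397):
Factor out 2: 98 = 2·49. Since 397 ≡ 5 (mod 8), (2/397) = -1. Now have -(49/397).
49 ≡ 1 (mod 4), so quadratic reciprocity gives (49/397) = (397/49). Reduce: 397 ≡ 5 (mod 49). Now have -(5/49).
5 ≡ 1 (mod 4), so quadratic reciprocity gives (5/49) = (49/5). Reduce: 49 ≡ 4 (mod 5). Now have -(4/5).
Factor out 2: 4 = 2^2. Since 5 ≡ 5 (mod 8), (2/5) = -1, and (2/5)^2 = +1. Now have -(1/5).
(1/5) = 1. Collecting the sign factors: -1.
Product: (-1)·(-1) = 1.

1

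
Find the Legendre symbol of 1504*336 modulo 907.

By multiplicativity, (1504·336|907) = (1504|907)·(336|907).
First factor (1504|907):
Reduce the numerator: 1504 ≡ 597 (mod 907), so (1504|907) = (597|907).
597 ≡ 1 (mod 4), so quadratic reciprocity gives (597|907) = (907|597). Reduce: 907 ≡ 310 (mod 597). Now have (310|597).
Factor out 2: 310 = 2·155. Since 597 ≡ 5 (mod 8), (2|597) = -1. Now have -(155|597).
597 ≡ 1 (mod 4), so quadratic reciprocity gives (155|597) = (597|155). Reduce: 597 ≡ 132 (mod 155). Now have -(132|155).
Factor out 2: 132 = 2^2·33. Since 155 ≡ 3 (mod 8), (2|155) = -1, and (2|155)^2 = +1. Now have -(33|155).
33 ≡ 1 (mod 4), so quadratic reciprocity gives (33|155) = (155|33). Reduce: 155 ≡ 23 (mod 33). Now have -(23|33).
33 ≡ 1 (mod 4), so quadratic reciprocity gives (23|33) = (33|23). Reduce: 33 ≡ 10 (mod 23). Now have -(10|23).
Factor out 2: 10 = 2·5. Since 23 ≡ 7 (mod 8), (2|23) = +1. Now have -(5|23).
5 ≡ 1 (mod 4), so quadratic reciprocity gives (5|23) = (23|5). Reduce: 23 ≡ 3 (mod 5). Now have -(3|5).
5 ≡ 1 (mod 4), so quadratic reciprocity gives (3|5) = (5|3). Reduce: 5 ≡ 2 (mod 3). Now have -(2|3).
Factor out 2: 2 = 2. Since 3 ≡ 3 (mod 8), (2|3) = -1. Now have (1|3).
(1|3) = 1. Collecting the sign factors: 1.
Second factor (336|907):
Factor out 2: 336 = 2^4·21. Since 907 ≡ 3 (mod 8), (2|907) = -1, and (2|907)^4 = +1. Now have (21|907).
21 ≡ 1 (mod 4), so quadratic reciprocity gives (21|907) = (907|21). Reduce: 907 ≡ 4 (mod 21). Now have (4|21).
Factor out 2: 4 = 2^2. Since 21 ≡ 5 (mod 8), (2|21) = -1, and (2|21)^2 = +1. Now have (1|21).
(1|21) = 1. Collecting the sign factors: 1.
Product: (1)·(1) = 1.

1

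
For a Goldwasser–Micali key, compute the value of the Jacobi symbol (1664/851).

1

(1664/851)
  = (813/851)    [1664 ≡ 813 mod 851]
  = (851/813)    [QR: 813 ≡ 1 mod 4, sign kept]
  = (38/813)    [851 ≡ 38 mod 813]
  = -(19/813)    [813 ≡ 5 mod 8 ⇒ (2/813) = -1]
  = -(813/19)    [QR: 813 ≡ 1 mod 4, sign kept]
  = -(15/19)    [813 ≡ 15 mod 19]
  = (19/15)    [QR: both ≡ 3 mod 4, sign flips]
  = (4/15)    [19 ≡ 4 mod 15]
  = (1/15)    [15 ≡ 7 mod 8 ⇒ (2/15)^2 = +1]
  = 1    [(1/15) = 1]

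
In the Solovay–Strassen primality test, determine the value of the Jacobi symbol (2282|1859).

(2282|1859)
  = (423|1859)    [2282 ≡ 423 mod 1859]
  = -(1859|423)    [QR: both ≡ 3 mod 4, sign flips]
  = -(167|423)    [1859 ≡ 167 mod 423]
  = (423|167)    [QR: both ≡ 3 mod 4, sign flips]
  = (89|167)    [423 ≡ 89 mod 167]
  = (167|89)    [QR: 89 ≡ 1 mod 4, sign kept]
  = (78|89)    [167 ≡ 78 mod 89]
  = (39|89)    [89 ≡ 1 mod 8 ⇒ (2|89) = +1]
  = (89|39)    [QR: 89 ≡ 1 mod 4, sign kept]
  = (11|39)    [89 ≡ 11 mod 39]
  = -(39|11)    [QR: both ≡ 3 mod 4, sign flips]
  = -(6|11)    [39 ≡ 6 mod 11]
  = (3|11)    [11 ≡ 3 mod 8 ⇒ (2|11) = -1]
  = -(11|3)    [QR: both ≡ 3 mod 4, sign flips]
  = -(2|3)    [11 ≡ 2 mod 3]
  = (1|3)    [3 ≡ 3 mod 8 ⇒ (2|3) = -1]
  = 1    [(1|3) = 1]

1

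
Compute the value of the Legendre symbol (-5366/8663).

1

Pull out -1: (-5366/8663) = (-1/8663)·(5366/8663). Since 8663 ≡ 3 (mod 4), (-1/8663) = -1. Now have -(5366/8663).
Factor out 2: 5366 = 2·2683. Since 8663 ≡ 7 (mod 8), (2/8663) = +1. Now have -(2683/8663).
Both 2683 ≡ 3 and 8663 ≡ 3 (mod 4), so reciprocity gives (2683/8663) = -(8663/2683). Reduce: 8663 ≡ 614 (mod 2683). Now have (614/2683).
Factor out 2: 614 = 2·307. Since 2683 ≡ 3 (mod 8), (2/2683) = -1. Now have -(307/2683).
Both 307 ≡ 3 and 2683 ≡ 3 (mod 4), so reciprocity gives (307/2683) = -(2683/307). Reduce: 2683 ≡ 227 (mod 307). Now have (227/307).
Both 227 ≡ 3 and 307 ≡ 3 (mod 4), so reciprocity gives (227/307) = -(307/227). Reduce: 307 ≡ 80 (mod 227). Now have -(80/227).
Factor out 2: 80 = 2^4·5. Since 227 ≡ 3 (mod 8), (2/227) = -1, and (2/227)^4 = +1. Now have -(5/227).
5 ≡ 1 (mod 4), so quadratic reciprocity gives (5/227) = (227/5). Reduce: 227 ≡ 2 (mod 5). Now have -(2/5).
Factor out 2: 2 = 2. Since 5 ≡ 5 (mod 8), (2/5) = -1. Now have (1/5).
(1/5) = 1. Collecting the sign factors: 1.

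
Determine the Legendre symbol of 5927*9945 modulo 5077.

-1

By multiplicativity, (5927·9945|5077) = (5927|5077)·(9945|5077).
First factor (5927|5077):
(5927|5077)
  = (850|5077)    [5927 ≡ 850 mod 5077]
  = -(425|5077)    [5077 ≡ 5 mod 8 ⇒ (2|5077) = -1]
  = -(5077|425)    [QR: 425 ≡ 1 mod 4, sign kept]
  = -(402|425)    [5077 ≡ 402 mod 425]
  = -(201|425)    [425 ≡ 1 mod 8 ⇒ (2|425) = +1]
  = -(425|201)    [QR: 201 ≡ 1 mod 4, sign kept]
  = -(23|201)    [425 ≡ 23 mod 201]
  = -(201|23)    [QR: 201 ≡ 1 mod 4, sign kept]
  = -(17|23)    [201 ≡ 17 mod 23]
  = -(23|17)    [QR: 17 ≡ 1 mod 4, sign kept]
  = -(6|17)    [23 ≡ 6 mod 17]
  = -(3|17)    [17 ≡ 1 mod 8 ⇒ (2|17) = +1]
  = -(17|3)    [QR: 17 ≡ 1 mod 4, sign kept]
  = -(2|3)    [17 ≡ 2 mod 3]
  = (1|3)    [3 ≡ 3 mod 8 ⇒ (2|3) = -1]
  = 1    [(1|3) = 1]
Second factor (9945|5077):
(9945|5077)
  = (4868|5077)    [9945 ≡ 4868 mod 5077]
  = (1217|5077)    [5077 ≡ 5 mod 8 ⇒ (2|5077)^2 = +1]
  = (5077|1217)    [QR: 1217 ≡ 1 mod 4, sign kept]
  = (209|1217)    [5077 ≡ 209 mod 1217]
  = (1217|209)    [QR: 209 ≡ 1 mod 4, sign kept]
  = (172|209)    [1217 ≡ 172 mod 209]
  = (43|209)    [209 ≡ 1 mod 8 ⇒ (2|209)^2 = +1]
  = (209|43)    [QR: 209 ≡ 1 mod 4, sign kept]
  = (37|43)    [209 ≡ 37 mod 43]
  = (43|37)    [QR: 37 ≡ 1 mod 4, sign kept]
  = (6|37)    [43 ≡ 6 mod 37]
  = -(3|37)    [37 ≡ 5 mod 8 ⇒ (2|37) = -1]
  = -(37|3)    [QR: 37 ≡ 1 mod 4, sign kept]
  = -(1|3)    [37 ≡ 1 mod 3]
  = -1    [(1|3) = 1]
Product: (1)·(-1) = -1.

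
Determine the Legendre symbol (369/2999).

-1

(369/2999)
  = (2999/369)    [QR: 369 ≡ 1 mod 4, sign kept]
  = (47/369)    [2999 ≡ 47 mod 369]
  = (369/47)    [QR: 369 ≡ 1 mod 4, sign kept]
  = (40/47)    [369 ≡ 40 mod 47]
  = (5/47)    [47 ≡ 7 mod 8 ⇒ (2/47)^3 = +1]
  = (47/5)    [QR: 5 ≡ 1 mod 4, sign kept]
  = (2/5)    [47 ≡ 2 mod 5]
  = -(1/5)    [5 ≡ 5 mod 8 ⇒ (2/5) = -1]
  = -1    [(1/5) = 1]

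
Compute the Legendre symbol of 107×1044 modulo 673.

By multiplicativity, (107·1044 / 673) = (107 / 673)·(1044 / 673).
First factor (107 / 673):
673 ≡ 1 (mod 4), so quadratic reciprocity gives (107 / 673) = (673 / 107). Reduce: 673 ≡ 31 (mod 107). Now have (31 / 107).
Both 31 ≡ 3 and 107 ≡ 3 (mod 4), so reciprocity gives (31 / 107) = -(107 / 31). Reduce: 107 ≡ 14 (mod 31). Now have -(14 / 31).
Factor out 2: 14 = 2·7. Since 31 ≡ 7 (mod 8), (2 / 31) = +1. Now have -(7 / 31).
Both 7 ≡ 3 and 31 ≡ 3 (mod 4), so reciprocity gives (7 / 31) = -(31 / 7). Reduce: 31 ≡ 3 (mod 7). Now have (3 / 7).
Both 3 ≡ 3 and 7 ≡ 3 (mod 4), so reciprocity gives (3 / 7) = -(7 / 3). Reduce: 7 ≡ 1 (mod 3). Now have -(1 / 3).
(1 / 3) = 1. Collecting the sign factors: -1.
Second factor (1044 / 673):
Reduce the numerator: 1044 ≡ 371 (mod 673), so (1044 / 673) = (371 / 673).
673 ≡ 1 (mod 4), so quadratic reciprocity gives (371 / 673) = (673 / 371). Reduce: 673 ≡ 302 (mod 371). Now have (302 / 371).
Factor out 2: 302 = 2·151. Since 371 ≡ 3 (mod 8), (2 / 371) = -1. Now have -(151 / 371).
Both 151 ≡ 3 and 371 ≡ 3 (mod 4), so reciprocity gives (151 / 371) = -(371 / 151). Reduce: 371 ≡ 69 (mod 151). Now have (69 / 151).
69 ≡ 1 (mod 4), so quadratic reciprocity gives (69 / 151) = (151 / 69). Reduce: 151 ≡ 13 (mod 69). Now have (13 / 69).
13 ≡ 1 (mod 4), so quadratic reciprocity gives (13 / 69) = (69 / 13). Reduce: 69 ≡ 4 (mod 13). Now have (4 / 13).
Factor out 2: 4 = 2^2. Since 13 ≡ 5 (mod 8), (2 / 13) = -1, and (2 / 13)^2 = +1. Now have (1 / 13).
(1 / 13) = 1. Collecting the sign factors: 1.
Product: (-1)·(1) = -1.

-1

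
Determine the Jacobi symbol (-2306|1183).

(-2306|1183)
  = -(2306|1183)    [1183 ≡ 3 mod 4 ⇒ (-1|1183) = -1]
  = -(1123|1183)    [2306 ≡ 1123 mod 1183]
  = (1183|1123)    [QR: both ≡ 3 mod 4, sign flips]
  = (60|1123)    [1183 ≡ 60 mod 1123]
  = (15|1123)    [1123 ≡ 3 mod 8 ⇒ (2|1123)^2 = +1]
  = -(1123|15)    [QR: both ≡ 3 mod 4, sign flips]
  = -(13|15)    [1123 ≡ 13 mod 15]
  = -(15|13)    [QR: 13 ≡ 1 mod 4, sign kept]
  = -(2|13)    [15 ≡ 2 mod 13]
  = (1|13)    [13 ≡ 5 mod 8 ⇒ (2|13) = -1]
  = 1    [(1|13) = 1]

1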